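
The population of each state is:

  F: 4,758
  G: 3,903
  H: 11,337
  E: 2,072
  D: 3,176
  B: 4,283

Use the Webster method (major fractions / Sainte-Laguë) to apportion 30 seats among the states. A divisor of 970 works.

F 5, G 4, H 12, E 2, D 3, B 4

With modified divisor 970: modified quotas F 4.905, G 4.024, H 11.688, E 2.136, D 3.274, B 4.415.
Rounding to the nearest integer: F 5, G 4, H 12, E 2, D 3, B 4 (total 30).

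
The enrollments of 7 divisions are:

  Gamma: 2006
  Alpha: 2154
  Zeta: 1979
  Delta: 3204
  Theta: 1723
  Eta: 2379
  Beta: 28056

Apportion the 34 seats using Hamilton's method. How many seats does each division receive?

Standard divisor: 41501 ÷ 34 ≈ 1220.618.
Standard quotas: Gamma 1.6434, Alpha 1.7647, Zeta 1.6213, Delta 2.6249, Theta 1.4116, Eta 1.9490, Beta 22.9851.
Lower quotas: Gamma 1, Alpha 1, Zeta 1, Delta 2, Theta 1, Eta 1, Beta 22 (sum 29, leaving 5 seats).
Remainders in descending order: Beta 0.9851, Eta 0.9490, Alpha 0.7647, Gamma 0.6434, Delta 0.6249, Zeta 0.6213, Theta 0.4116.
The surplus seats go to Beta, Eta, Alpha, Gamma, Delta.

Gamma 2, Alpha 2, Zeta 1, Delta 3, Theta 1, Eta 2, Beta 23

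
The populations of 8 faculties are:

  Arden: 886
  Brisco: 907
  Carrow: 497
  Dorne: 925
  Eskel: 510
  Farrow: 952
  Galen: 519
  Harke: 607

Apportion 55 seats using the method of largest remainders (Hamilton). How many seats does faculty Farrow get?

9

The standard divisor is 5803/55 ≈ 105.509.
Standard quotas: Arden 8.397, Brisco 8.596, Carrow 4.710, Dorne 8.767, Eskel 4.834, Farrow 9.023, Galen 4.919, Harke 5.753.
Lower quotas: Arden 8, Brisco 8, Carrow 4, Dorne 8, Eskel 4, Farrow 9, Galen 4, Harke 5 (sum 50, leaving 5 seats).
Remainders in descending order: Galen 0.919, Eskel 0.834, Dorne 0.767, Harke 0.753, Carrow 0.710, Brisco 0.596, Arden 0.397, Farrow 0.023.
Largest remainders: Galen, Eskel, Dorne, Harke, Carrow receive the extra seats.
Farrow receives 9.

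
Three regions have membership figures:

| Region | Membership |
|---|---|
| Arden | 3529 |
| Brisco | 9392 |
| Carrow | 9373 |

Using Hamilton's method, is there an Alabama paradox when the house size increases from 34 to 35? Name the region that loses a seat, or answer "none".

Arden

At 34 seats: Arden 6, Brisco 14, Carrow 14.
At 35 seats: Arden 5, Brisco 15, Carrow 15.
Arden drops from 6 to 5.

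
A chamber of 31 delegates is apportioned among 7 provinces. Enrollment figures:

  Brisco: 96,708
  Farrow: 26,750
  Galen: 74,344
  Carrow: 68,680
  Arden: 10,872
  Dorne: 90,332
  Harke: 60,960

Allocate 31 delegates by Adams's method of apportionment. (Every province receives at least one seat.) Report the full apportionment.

Brisco 7, Farrow 2, Galen 5, Carrow 5, Arden 1, Dorne 6, Harke 5

Standard divisor 428646/31 ≈ 13827.29; standard quotas: Brisco 6.994, Farrow 1.935, Galen 5.377, Carrow 4.967, Arden 0.786, Dorne 6.533, Harke 4.409.
Rounding up gives 7, 2, 6, 5, 1, 7, 5 = 33 seats, so the divisor must be adjusted.
With modified divisor 15150: modified quotas Brisco 6.383, Farrow 1.766, Galen 4.907, Carrow 4.533, Arden 0.718, Dorne 5.963, Harke 4.024.
Rounding up: Brisco 7, Farrow 2, Galen 5, Carrow 5, Arden 1, Dorne 6, Harke 5 (total 31).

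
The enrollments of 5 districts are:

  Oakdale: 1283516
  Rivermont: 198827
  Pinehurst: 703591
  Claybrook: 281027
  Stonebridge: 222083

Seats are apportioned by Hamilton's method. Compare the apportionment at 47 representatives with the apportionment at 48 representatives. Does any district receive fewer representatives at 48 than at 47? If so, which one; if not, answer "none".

Rivermont

At 47 seats: Oakdale 22, Rivermont 4, Pinehurst 12, Claybrook 5, Stonebridge 4.
At 48 seats: Oakdale 23, Rivermont 3, Pinehurst 13, Claybrook 5, Stonebridge 4.
Rivermont drops from 4 to 3.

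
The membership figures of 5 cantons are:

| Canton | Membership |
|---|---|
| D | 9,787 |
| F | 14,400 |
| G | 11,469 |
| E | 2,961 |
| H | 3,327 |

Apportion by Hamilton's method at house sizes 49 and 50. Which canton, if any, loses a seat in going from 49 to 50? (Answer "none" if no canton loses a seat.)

At 49 seats: D 11, F 17, G 13, E 4, H 4.
At 50 seats: D 12, F 17, G 14, E 3, H 4.
E drops from 4 to 3.

E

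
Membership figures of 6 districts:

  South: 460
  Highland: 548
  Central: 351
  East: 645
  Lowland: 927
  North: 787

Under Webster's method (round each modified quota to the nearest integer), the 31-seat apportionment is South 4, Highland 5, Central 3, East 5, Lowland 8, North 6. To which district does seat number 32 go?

Priority for the next seat is population ÷ (current seats + 0.5).
Priorities: South 102.222, Highland 99.636, Central 100.286, East 117.273, Lowland 109.059, North 121.077.
Highest priority: North.

North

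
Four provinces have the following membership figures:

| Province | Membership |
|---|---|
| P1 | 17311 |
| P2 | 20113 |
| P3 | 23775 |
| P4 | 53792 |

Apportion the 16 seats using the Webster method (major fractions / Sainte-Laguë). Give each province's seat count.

Standard divisor 114991/16 ≈ 7186.938; standard quotas: P1 2.409, P2 2.799, P3 3.308, P4 7.485.
Rounding to the nearest integer gives 2, 3, 3, 7 = 15 seats, so the divisor must be adjusted.
With modified divisor 7000: modified quotas P1 2.473, P2 2.873, P3 3.396, P4 7.685.
Rounding to the nearest integer: P1 2, P2 3, P3 3, P4 8 (total 16).

P1=2, P2=3, P3=3, P4=8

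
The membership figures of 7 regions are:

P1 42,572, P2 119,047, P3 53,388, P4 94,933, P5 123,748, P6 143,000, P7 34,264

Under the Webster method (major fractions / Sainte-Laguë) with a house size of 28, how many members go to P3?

2

Standard divisor 610952/28 ≈ 21819.714; standard quotas: P1 1.951, P2 5.456, P3 2.447, P4 4.351, P5 5.671, P6 6.554, P7 1.570.
Rounding to the nearest integer gives P1 2, P2 5, P3 2, P4 4, P5 6, P6 7, P7 2 — total 28, matching the house size, so no adjustment is needed.
P3 receives 2.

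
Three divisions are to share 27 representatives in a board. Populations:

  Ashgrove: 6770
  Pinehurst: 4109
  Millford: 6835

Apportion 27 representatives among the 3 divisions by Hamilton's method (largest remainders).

Standard divisor: 17714 ÷ 27 ≈ 656.074.
Standard quotas: Ashgrove 10.3190, Pinehurst 6.2630, Millford 10.4180.
Lower quotas: Ashgrove 10, Pinehurst 6, Millford 10 (sum 26, leaving 1 seat).
Remainders in descending order: Millford 0.4180, Ashgrove 0.3190, Pinehurst 0.2630.
The surplus seat goes to Millford.

Ashgrove=10, Pinehurst=6, Millford=11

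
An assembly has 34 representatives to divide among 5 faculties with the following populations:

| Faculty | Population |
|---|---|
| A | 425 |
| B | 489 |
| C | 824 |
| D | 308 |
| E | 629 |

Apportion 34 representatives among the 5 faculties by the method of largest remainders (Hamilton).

Total 2675; standard divisor 2675/34 ≈ 78.676.
Standard quotas: A 5.402, B 6.215, C 10.473, D 3.915, E 7.995.
Lower quotas: A 5, B 6, C 10, D 3, E 7 (sum 31, leaving 3 seats).
Remainders in descending order: E 0.995, D 0.915, C 0.473, A 0.402, B 0.215.
Largest remainders: E, D, C receive the extra seats.

A=5, B=6, C=11, D=4, E=8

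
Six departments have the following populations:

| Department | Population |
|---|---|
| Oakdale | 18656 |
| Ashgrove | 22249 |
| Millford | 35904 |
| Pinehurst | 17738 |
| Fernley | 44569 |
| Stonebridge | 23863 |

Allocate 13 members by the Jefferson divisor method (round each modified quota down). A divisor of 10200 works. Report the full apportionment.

With modified divisor 10200: modified quotas Oakdale 1.829, Ashgrove 2.181, Millford 3.520, Pinehurst 1.739, Fernley 4.370, Stonebridge 2.340.
Rounding down: Oakdale 1, Ashgrove 2, Millford 3, Pinehurst 1, Fernley 4, Stonebridge 2 (total 13).

Oakdale=1, Ashgrove=2, Millford=3, Pinehurst=1, Fernley=4, Stonebridge=2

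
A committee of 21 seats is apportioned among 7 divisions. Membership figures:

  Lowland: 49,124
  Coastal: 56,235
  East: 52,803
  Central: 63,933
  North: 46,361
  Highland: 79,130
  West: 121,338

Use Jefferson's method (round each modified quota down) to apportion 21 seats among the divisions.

Lowland=2, Coastal=2, East=2, Central=3, North=2, Highland=4, West=6

Standard divisor 468924/21 ≈ 22329.714; standard quotas: Lowland 2.200, Coastal 2.518, East 2.365, Central 2.863, North 2.076, Highland 3.544, West 5.434.
Rounding down gives 2, 2, 2, 2, 2, 3, 5 = 18 seats, so the divisor must be adjusted.
With modified divisor 19300: modified quotas Lowland 2.545, Coastal 2.914, East 2.736, Central 3.313, North 2.402, Highland 4.100, West 6.287.
Rounding down: Lowland 2, Coastal 2, East 2, Central 3, North 2, Highland 4, West 6 (total 21).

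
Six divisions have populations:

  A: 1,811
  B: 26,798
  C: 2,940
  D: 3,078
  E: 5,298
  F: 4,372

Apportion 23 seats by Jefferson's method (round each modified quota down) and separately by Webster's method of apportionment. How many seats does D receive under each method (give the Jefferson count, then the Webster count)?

1 and 2

Jefferson: A 1, B 15, C 1, D 1, E 3, F 2.
Webster: A 1, B 14, C 1, D 2, E 3, F 2.
D gets 1 under Jefferson and 2 under Webster.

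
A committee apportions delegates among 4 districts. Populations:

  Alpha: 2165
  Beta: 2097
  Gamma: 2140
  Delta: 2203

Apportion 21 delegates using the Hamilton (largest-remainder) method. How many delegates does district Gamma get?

Total 8605; standard divisor 8605/21 ≈ 409.762.
Standard quotas: Alpha 5.284, Beta 5.118, Gamma 5.223, Delta 5.376.
Lower quotas: Alpha 5, Beta 5, Gamma 5, Delta 5 (sum 20, leaving 1 seat).
Remainders in descending order: Delta 0.376, Alpha 0.284, Gamma 0.223, Beta 0.118.
The surplus seat goes to Delta.
Gamma receives 5.

5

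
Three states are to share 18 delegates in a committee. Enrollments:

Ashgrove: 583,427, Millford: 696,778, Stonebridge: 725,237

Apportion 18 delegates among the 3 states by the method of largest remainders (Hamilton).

Ashgrove=5, Millford=6, Stonebridge=7

The standard divisor is 2005442/18 ≈ 111413.444.
Standard quotas: Ashgrove 5.2366, Millford 6.2540, Stonebridge 6.5094.
Lower quotas: Ashgrove 5, Millford 6, Stonebridge 6 (sum 17, leaving 1 seat).
Remainders in descending order: Stonebridge 0.5094, Millford 0.2540, Ashgrove 0.2366.
Largest remainder: Stonebridge receives the extra seat.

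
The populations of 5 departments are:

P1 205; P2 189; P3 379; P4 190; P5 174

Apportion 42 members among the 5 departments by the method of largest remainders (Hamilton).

P1 8, P2 7, P3 14, P4 7, P5 6

The standard divisor is 1137/42 ≈ 27.071.
Standard quotas: P1 7.573, P2 6.982, P3 14.000, P4 7.018, P5 6.427.
Lower quotas: P1 7, P2 6, P3 14, P4 7, P5 6 (sum 40, leaving 2 seats).
Remainders in descending order: P2 0.982, P1 0.573, P5 0.427, P4 0.018, P3 0.000.
Largest remainders: P2, P1 receive the extra seats.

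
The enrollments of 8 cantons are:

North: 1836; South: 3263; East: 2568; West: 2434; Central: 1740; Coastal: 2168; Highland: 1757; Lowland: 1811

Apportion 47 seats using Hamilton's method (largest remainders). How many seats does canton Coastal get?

6

Standard divisor: 17577 ÷ 47 ≈ 373.979.
Standard quotas: North 4.909, South 8.725, East 6.867, West 6.508, Central 4.653, Coastal 5.797, Highland 4.698, Lowland 4.843.
Lower quotas: North 4, South 8, East 6, West 6, Central 4, Coastal 5, Highland 4, Lowland 4 (sum 41, leaving 6 seats).
Remainders in descending order: North 0.909, East 0.867, Lowland 0.843, Coastal 0.797, South 0.725, Highland 0.698, Central 0.653, West 0.508.
The surplus seats go to North, East, Lowland, Coastal, South, Highland.
Coastal receives 6.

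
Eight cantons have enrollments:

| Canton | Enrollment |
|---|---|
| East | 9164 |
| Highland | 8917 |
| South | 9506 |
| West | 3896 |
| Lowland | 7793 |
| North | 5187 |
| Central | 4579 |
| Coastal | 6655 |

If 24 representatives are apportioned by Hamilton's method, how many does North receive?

The standard divisor is 55697/24 ≈ 2320.708.
Standard quotas: East 3.9488, Highland 3.8424, South 4.0962, West 1.6788, Lowland 3.3580, North 2.2351, Central 1.9731, Coastal 2.8677.
Lower quotas: East 3, Highland 3, South 4, West 1, Lowland 3, North 2, Central 1, Coastal 2 (sum 19, leaving 5 seats).
Remainders in descending order: Central 0.9731, East 0.9488, Coastal 0.8677, Highland 0.8424, West 0.6788, Lowland 0.3580, North 0.2351, South 0.0962.
Largest remainders: Central, East, Coastal, Highland, West receive the extra seats.
North receives 2.

2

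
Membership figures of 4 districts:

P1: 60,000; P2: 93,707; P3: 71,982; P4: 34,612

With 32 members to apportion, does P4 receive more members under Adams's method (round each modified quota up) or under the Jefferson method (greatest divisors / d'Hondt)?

Adams: P1 7, P2 11, P3 9, P4 5.
Jefferson: P1 7, P2 12, P3 9, P4 4.
P4 gets 5 under Adams and 4 under Jefferson.

Adams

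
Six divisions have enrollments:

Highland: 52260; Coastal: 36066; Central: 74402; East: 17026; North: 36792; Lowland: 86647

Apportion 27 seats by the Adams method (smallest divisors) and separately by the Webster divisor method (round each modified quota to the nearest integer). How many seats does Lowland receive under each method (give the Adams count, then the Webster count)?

Adams: Highland 5, Coastal 3, Central 7, East 2, North 3, Lowland 7.
Webster: Highland 5, Coastal 3, Central 7, East 1, North 3, Lowland 8.
Lowland gets 7 under Adams and 8 under Webster.

7 and 8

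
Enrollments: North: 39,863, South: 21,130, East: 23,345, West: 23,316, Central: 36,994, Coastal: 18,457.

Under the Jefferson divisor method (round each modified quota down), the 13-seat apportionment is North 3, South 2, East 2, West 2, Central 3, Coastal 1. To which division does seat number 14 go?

Priority for the next seat is population ÷ (current seats + 1).
Priorities: North 9965.750, South 7043.333, East 7781.667, West 7772.000, Central 9248.500, Coastal 9228.500.
Highest priority: North.

North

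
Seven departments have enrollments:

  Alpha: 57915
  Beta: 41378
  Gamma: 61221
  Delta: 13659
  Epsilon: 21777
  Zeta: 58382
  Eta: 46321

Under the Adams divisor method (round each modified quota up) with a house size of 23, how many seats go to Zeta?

Standard divisor 300653/23 ≈ 13071.87; standard quotas: Alpha 4.431, Beta 3.165, Gamma 4.683, Delta 1.045, Epsilon 1.666, Zeta 4.466, Eta 3.544.
Rounding up gives 5, 4, 5, 2, 2, 5, 4 = 27 seats, so the divisor must be adjusted.
With modified divisor 15000: modified quotas Alpha 3.861, Beta 2.759, Gamma 4.081, Delta 0.911, Epsilon 1.452, Zeta 3.892, Eta 3.088.
Rounding up: Alpha 4, Beta 3, Gamma 5, Delta 1, Epsilon 2, Zeta 4, Eta 4 (total 23).
Zeta receives 4.

4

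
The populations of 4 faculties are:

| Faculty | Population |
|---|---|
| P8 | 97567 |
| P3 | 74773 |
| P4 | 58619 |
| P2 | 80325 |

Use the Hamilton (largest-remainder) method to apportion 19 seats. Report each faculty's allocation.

P8 6; P3 4; P4 4; P2 5

Standard divisor: 311284 ÷ 19 ≈ 16383.368.
Standard quotas: P8 5.9552, P3 4.5640, P4 3.5780, P2 4.9028.
Lower quotas: P8 5, P3 4, P4 3, P2 4 (sum 16, leaving 3 seats).
Remainders in descending order: P8 0.9552, P2 0.9028, P4 0.5780, P3 0.5640.
Largest remainders: P8, P2, P4 receive the extra seats.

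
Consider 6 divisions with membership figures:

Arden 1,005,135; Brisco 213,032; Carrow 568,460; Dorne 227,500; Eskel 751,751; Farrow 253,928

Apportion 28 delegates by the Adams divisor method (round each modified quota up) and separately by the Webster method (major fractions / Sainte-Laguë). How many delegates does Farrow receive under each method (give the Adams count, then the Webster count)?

Adams: Arden 9, Brisco 2, Carrow 5, Dorne 2, Eskel 7, Farrow 3.
Webster: Arden 10, Brisco 2, Carrow 5, Dorne 2, Eskel 7, Farrow 2.
Farrow gets 3 under Adams and 2 under Webster.

3 and 2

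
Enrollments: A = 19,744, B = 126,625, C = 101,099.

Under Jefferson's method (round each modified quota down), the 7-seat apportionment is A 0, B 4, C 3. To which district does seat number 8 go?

B

Priority for the next seat is population ÷ (current seats + 1).
Priorities: A 19744.000, B 25325.000, C 25274.750.
Highest priority: B.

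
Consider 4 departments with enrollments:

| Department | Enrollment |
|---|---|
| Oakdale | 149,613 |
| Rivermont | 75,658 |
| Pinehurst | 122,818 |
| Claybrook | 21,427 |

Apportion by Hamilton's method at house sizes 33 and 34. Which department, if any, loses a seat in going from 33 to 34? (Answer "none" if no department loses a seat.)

none

At 33 seats: Oakdale 13, Rivermont 7, Pinehurst 11, Claybrook 2.
At 34 seats: Oakdale 14, Rivermont 7, Pinehurst 11, Claybrook 2.
No department's allocation decreased.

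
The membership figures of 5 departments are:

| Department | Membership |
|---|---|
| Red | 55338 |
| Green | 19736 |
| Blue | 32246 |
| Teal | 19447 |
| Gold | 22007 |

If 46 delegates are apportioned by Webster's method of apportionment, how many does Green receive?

6

Standard divisor 148774/46 ≈ 3234.217; standard quotas: Red 17.110, Green 6.102, Blue 9.970, Teal 6.013, Gold 6.804.
Rounding to the nearest integer gives Red 17, Green 6, Blue 10, Teal 6, Gold 7 — total 46, matching the house size, so no adjustment is needed.
Green receives 6.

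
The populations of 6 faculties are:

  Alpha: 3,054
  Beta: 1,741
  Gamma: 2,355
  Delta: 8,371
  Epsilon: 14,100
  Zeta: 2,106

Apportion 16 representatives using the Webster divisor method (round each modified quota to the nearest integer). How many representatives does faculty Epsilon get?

7

Standard divisor 31727/16 ≈ 1982.938; standard quotas: Alpha 1.540, Beta 0.878, Gamma 1.188, Delta 4.222, Epsilon 7.111, Zeta 1.062.
Rounding to the nearest integer gives Alpha 2, Beta 1, Gamma 1, Delta 4, Epsilon 7, Zeta 1 — total 16, matching the house size, so no adjustment is needed.
Epsilon receives 7.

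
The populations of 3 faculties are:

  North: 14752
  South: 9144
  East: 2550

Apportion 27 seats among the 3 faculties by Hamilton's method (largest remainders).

Standard divisor: 26446 ÷ 27 ≈ 979.481.
Standard quotas: North 15.0610, South 9.3356, East 2.6034.
Lower quotas: North 15, South 9, East 2 (sum 26, leaving 1 seat).
Remainders in descending order: East 0.6034, South 0.3356, North 0.0610.
Largest remainder: East receives the extra seat.

North=15, South=9, East=3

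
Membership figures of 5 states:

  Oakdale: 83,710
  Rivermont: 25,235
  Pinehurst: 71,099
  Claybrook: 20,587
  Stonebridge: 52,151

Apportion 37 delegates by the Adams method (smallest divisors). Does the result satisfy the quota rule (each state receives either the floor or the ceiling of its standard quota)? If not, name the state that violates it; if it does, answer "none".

Standard quotas: Oakdale 12.253, Rivermont 3.694, Pinehurst 10.407, Claybrook 3.013, Stonebridge 7.633.
Adams allocation: Oakdale 12, Rivermont 4, Pinehurst 10, Claybrook 3, Stonebridge 8.
Every allocation lies between the lower and upper quota.

none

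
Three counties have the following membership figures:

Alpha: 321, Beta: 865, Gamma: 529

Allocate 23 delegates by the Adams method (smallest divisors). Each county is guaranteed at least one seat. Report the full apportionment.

Alpha: 5, Beta: 11, Gamma: 7

Standard divisor 1715/23 ≈ 74.565; standard quotas: Alpha 4.305, Beta 11.601, Gamma 7.094.
Rounding up gives 5, 12, 8 = 25 seats, so the divisor must be adjusted.
With modified divisor 79: modified quotas Alpha 4.063, Beta 10.949, Gamma 6.696.
Rounding up: Alpha 5, Beta 11, Gamma 7 (total 23).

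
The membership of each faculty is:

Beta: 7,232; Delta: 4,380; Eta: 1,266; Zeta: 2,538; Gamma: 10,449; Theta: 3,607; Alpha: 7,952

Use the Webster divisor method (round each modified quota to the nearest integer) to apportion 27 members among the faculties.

Standard divisor 37424/27 ≈ 1386.074; standard quotas: Beta 5.218, Delta 3.160, Eta 0.913, Zeta 1.831, Gamma 7.539, Theta 2.602, Alpha 5.737.
Rounding to the nearest integer gives 5, 3, 1, 2, 8, 3, 6 = 28 seats, so the divisor must be adjusted.
With modified divisor 1400: modified quotas Beta 5.166, Delta 3.129, Eta 0.904, Zeta 1.813, Gamma 7.464, Theta 2.576, Alpha 5.680.
Rounding to the nearest integer: Beta 5, Delta 3, Eta 1, Zeta 2, Gamma 7, Theta 3, Alpha 6 (total 27).

Beta 5, Delta 3, Eta 1, Zeta 2, Gamma 7, Theta 3, Alpha 6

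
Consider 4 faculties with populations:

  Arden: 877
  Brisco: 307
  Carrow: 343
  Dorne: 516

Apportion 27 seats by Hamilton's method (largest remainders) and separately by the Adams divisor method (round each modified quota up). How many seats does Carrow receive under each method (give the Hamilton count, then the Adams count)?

Hamilton: Arden 12, Brisco 4, Carrow 4, Dorne 7.
Adams: Arden 11, Brisco 4, Carrow 5, Dorne 7.
Carrow gets 4 under Hamilton and 5 under Adams.

4 and 5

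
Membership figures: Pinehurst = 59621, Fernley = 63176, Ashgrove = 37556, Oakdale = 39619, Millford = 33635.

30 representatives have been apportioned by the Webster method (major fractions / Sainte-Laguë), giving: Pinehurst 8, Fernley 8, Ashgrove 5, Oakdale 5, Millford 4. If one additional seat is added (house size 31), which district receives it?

Priority for the next seat is population ÷ (current seats + 0.5).
Priorities: Pinehurst 7014.235, Fernley 7432.471, Ashgrove 6828.364, Oakdale 7203.455, Millford 7474.444.
Highest priority: Millford.

Millford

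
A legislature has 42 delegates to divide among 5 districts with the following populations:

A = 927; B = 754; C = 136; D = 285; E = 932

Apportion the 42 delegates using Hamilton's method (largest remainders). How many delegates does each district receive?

The standard divisor is 3034/42 ≈ 72.238.
Standard quotas: A 12.833, B 10.438, C 1.883, D 3.945, E 12.902.
Lower quotas: A 12, B 10, C 1, D 3, E 12 (sum 38, leaving 4 seats).
Remainders in descending order: D 0.945, E 0.902, C 0.883, A 0.833, B 0.438.
Largest remainders: D, E, C, A receive the extra seats.

A 13; B 10; C 2; D 4; E 13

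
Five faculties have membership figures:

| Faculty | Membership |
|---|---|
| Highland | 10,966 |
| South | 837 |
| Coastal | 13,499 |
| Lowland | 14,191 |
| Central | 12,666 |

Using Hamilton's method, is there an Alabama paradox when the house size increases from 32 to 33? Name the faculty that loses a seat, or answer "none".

At 32 seats: Highland 7, South 0, Coastal 8, Lowland 9, Central 8.
At 33 seats: Highland 7, South 0, Coastal 9, Lowland 9, Central 8.
No faculty's allocation decreased.

none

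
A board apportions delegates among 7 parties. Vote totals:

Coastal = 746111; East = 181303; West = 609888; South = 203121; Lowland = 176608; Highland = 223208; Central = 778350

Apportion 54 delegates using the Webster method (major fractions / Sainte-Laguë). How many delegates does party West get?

Standard divisor 2918589/54 ≈ 54047.944; standard quotas: Coastal 13.805, East 3.354, West 11.284, South 3.758, Lowland 3.268, Highland 4.130, Central 14.401.
Rounding to the nearest integer gives 14, 3, 11, 4, 3, 4, 14 = 53 seats, so the divisor must be adjusted.
With modified divisor 53400: modified quotas Coastal 13.972, East 3.395, West 11.421, South 3.804, Lowland 3.307, Highland 4.180, Central 14.576.
Rounding to the nearest integer: Coastal 14, East 3, West 11, South 4, Lowland 3, Highland 4, Central 15 (total 54).
West receives 11.

11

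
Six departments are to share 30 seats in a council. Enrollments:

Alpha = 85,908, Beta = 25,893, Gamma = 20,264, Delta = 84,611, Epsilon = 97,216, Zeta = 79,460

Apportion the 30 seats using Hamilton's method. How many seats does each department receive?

Total 393352; standard divisor 393352/30 ≈ 13111.733.
Standard quotas: Alpha 6.5520, Beta 1.9748, Gamma 1.5455, Delta 6.4531, Epsilon 7.4144, Zeta 6.0602.
Lower quotas: Alpha 6, Beta 1, Gamma 1, Delta 6, Epsilon 7, Zeta 6 (sum 27, leaving 3 seats).
Remainders in descending order: Beta 0.9748, Alpha 0.5520, Gamma 0.5455, Delta 0.4531, Epsilon 0.4144, Zeta 0.0602.
Largest remainders: Beta, Alpha, Gamma receive the extra seats.

Alpha 7; Beta 2; Gamma 2; Delta 6; Epsilon 7; Zeta 6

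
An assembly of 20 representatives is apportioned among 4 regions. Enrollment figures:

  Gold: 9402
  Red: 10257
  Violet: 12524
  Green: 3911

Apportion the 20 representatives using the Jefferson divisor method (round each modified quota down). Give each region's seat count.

Gold: 5, Red: 6, Violet: 7, Green: 2

Standard divisor 36094/20 ≈ 1804.7; standard quotas: Gold 5.210, Red 5.683, Violet 6.940, Green 2.167.
Rounding down gives 5, 5, 6, 2 = 18 seats, so the divisor must be adjusted.
With modified divisor 1600: modified quotas Gold 5.876, Red 6.411, Violet 7.827, Green 2.444.
Rounding down: Gold 5, Red 6, Violet 7, Green 2 (total 20).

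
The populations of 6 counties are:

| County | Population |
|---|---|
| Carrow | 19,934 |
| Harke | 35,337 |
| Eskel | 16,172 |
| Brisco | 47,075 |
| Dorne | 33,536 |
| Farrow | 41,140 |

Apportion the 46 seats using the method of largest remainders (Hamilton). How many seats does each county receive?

Carrow: 5, Harke: 8, Eskel: 4, Brisco: 11, Dorne: 8, Farrow: 10

The standard divisor is 193194/46 ≈ 4199.87.
Standard quotas: Carrow 4.7463, Harke 8.4138, Eskel 3.8506, Brisco 11.2087, Dorne 7.9850, Farrow 9.7955.
Lower quotas: Carrow 4, Harke 8, Eskel 3, Brisco 11, Dorne 7, Farrow 9 (sum 42, leaving 4 seats).
Remainders in descending order: Dorne 0.9850, Eskel 0.8506, Farrow 0.7955, Carrow 0.7463, Harke 0.4138, Brisco 0.2087.
Largest remainders: Dorne, Eskel, Farrow, Carrow receive the extra seats.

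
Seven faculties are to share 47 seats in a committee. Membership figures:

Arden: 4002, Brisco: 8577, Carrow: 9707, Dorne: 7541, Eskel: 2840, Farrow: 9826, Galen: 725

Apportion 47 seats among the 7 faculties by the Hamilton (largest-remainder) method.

Total 43218; standard divisor 43218/47 ≈ 919.532.
Standard quotas: Arden 4.3522, Brisco 9.3276, Carrow 10.5565, Dorne 8.2009, Eskel 3.0885, Farrow 10.6859, Galen 0.7884.
Lower quotas: Arden 4, Brisco 9, Carrow 10, Dorne 8, Eskel 3, Farrow 10, Galen 0 (sum 44, leaving 3 seats).
Remainders in descending order: Galen 0.7884, Farrow 0.6859, Carrow 0.5565, Arden 0.3522, Brisco 0.3276, Dorne 0.2009, Eskel 0.0885.
The surplus seats go to Galen, Farrow, Carrow.

Arden 4; Brisco 9; Carrow 11; Dorne 8; Eskel 3; Farrow 11; Galen 1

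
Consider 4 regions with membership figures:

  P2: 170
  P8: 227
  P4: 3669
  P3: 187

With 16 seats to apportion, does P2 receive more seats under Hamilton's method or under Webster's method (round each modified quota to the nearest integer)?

Webster

Hamilton: P2 0, P8 1, P4 14, P3 1.
Webster: P2 1, P8 1, P4 13, P3 1.
P2 gets 0 under Hamilton and 1 under Webster.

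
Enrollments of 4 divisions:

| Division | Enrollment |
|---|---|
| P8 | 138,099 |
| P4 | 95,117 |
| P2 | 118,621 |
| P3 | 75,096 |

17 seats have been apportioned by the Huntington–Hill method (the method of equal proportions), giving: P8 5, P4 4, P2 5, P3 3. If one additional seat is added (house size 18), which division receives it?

P8

Priority for the next seat is population ÷ (√(s·(s+1))).
Priorities: P8 25213.312, P4 21268.808, P2 21657.132, P3 21678.348.
Highest priority: P8.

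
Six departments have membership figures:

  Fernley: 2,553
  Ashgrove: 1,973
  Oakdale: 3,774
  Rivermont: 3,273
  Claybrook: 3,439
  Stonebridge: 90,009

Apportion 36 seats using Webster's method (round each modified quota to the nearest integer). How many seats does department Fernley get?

1

Standard divisor 105021/36 ≈ 2917.25; standard quotas: Fernley 0.875, Ashgrove 0.676, Oakdale 1.294, Rivermont 1.122, Claybrook 1.179, Stonebridge 30.854.
Rounding to the nearest integer gives Fernley 1, Ashgrove 1, Oakdale 1, Rivermont 1, Claybrook 1, Stonebridge 31 — total 36, matching the house size, so no adjustment is needed.
Fernley receives 1.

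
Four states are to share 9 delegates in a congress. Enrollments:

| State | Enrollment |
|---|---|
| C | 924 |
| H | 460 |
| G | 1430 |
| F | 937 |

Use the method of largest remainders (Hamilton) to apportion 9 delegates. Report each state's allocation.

The standard divisor is 3751/9 ≈ 416.778.
Standard quotas: C 2.217, H 1.104, G 3.431, F 2.248.
Lower quotas: C 2, H 1, G 3, F 2 (sum 8, leaving 1 seat).
Remainders in descending order: G 0.431, F 0.248, C 0.217, H 0.104.
The surplus seat goes to G.

C 2, H 1, G 4, F 2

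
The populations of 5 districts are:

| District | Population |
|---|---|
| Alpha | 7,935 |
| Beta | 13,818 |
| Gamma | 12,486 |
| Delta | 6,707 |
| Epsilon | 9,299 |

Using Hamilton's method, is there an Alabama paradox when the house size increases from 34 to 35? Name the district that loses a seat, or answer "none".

none

At 34 seats: Alpha 5, Beta 9, Gamma 9, Delta 5, Epsilon 6.
At 35 seats: Alpha 5, Beta 10, Gamma 9, Delta 5, Epsilon 6.
No district's allocation decreased.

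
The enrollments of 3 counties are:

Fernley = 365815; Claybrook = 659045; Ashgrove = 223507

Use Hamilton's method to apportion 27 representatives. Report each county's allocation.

Fernley 8, Claybrook 14, Ashgrove 5

The standard divisor is 1248367/27 ≈ 46235.815.
Standard quotas: Fernley 7.9119, Claybrook 14.2540, Ashgrove 4.8341.
Lower quotas: Fernley 7, Claybrook 14, Ashgrove 4 (sum 25, leaving 2 seats).
Remainders in descending order: Fernley 0.9119, Ashgrove 0.8341, Claybrook 0.2540.
Largest remainders: Fernley, Ashgrove receive the extra seats.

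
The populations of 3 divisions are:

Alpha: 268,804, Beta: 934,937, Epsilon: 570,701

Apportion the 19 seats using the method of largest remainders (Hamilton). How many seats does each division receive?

The standard divisor is 1774442/19 ≈ 93391.684.
Standard quotas: Alpha 2.8782, Beta 10.0109, Epsilon 6.1108.
Lower quotas: Alpha 2, Beta 10, Epsilon 6 (sum 18, leaving 1 seat).
Remainders in descending order: Alpha 0.8782, Epsilon 0.1108, Beta 0.0109.
Largest remainder: Alpha receives the extra seat.

Alpha 3, Beta 10, Epsilon 6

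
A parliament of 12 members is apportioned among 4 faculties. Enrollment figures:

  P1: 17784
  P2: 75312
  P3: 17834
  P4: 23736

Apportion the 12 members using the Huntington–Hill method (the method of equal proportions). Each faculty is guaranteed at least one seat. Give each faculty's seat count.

P1 2; P2 6; P3 2; P4 2

With divisor 12098: modified quotas P1 1.470, P2 6.225, P3 1.474, P4 1.962.
Geometric-mean thresholds: P1 √(1·2)=1.414, P2 √(6·7)=6.481, P3 √(1·2)=1.414, P4 √(1·2)=1.414.
Each quota rounded against its threshold gives P1 2, P2 6, P3 2, P4 2 (total 12).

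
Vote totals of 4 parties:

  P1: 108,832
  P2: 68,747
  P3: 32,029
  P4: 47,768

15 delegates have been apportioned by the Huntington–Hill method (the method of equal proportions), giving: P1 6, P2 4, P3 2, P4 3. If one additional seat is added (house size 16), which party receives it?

P1

Priority for the next seat is population ÷ (√(s·(s+1))).
Priorities: P1 16793.142, P2 15372.297, P3 13075.784, P4 13789.434.
Highest priority: P1.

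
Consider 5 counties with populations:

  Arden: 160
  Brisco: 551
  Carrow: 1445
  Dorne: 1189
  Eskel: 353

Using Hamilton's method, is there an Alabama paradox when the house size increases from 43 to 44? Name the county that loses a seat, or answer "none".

At 43 seats: Arden 2, Brisco 6, Carrow 17, Dorne 14, Eskel 4.
At 44 seats: Arden 2, Brisco 7, Carrow 17, Dorne 14, Eskel 4.
No county's allocation decreased.

none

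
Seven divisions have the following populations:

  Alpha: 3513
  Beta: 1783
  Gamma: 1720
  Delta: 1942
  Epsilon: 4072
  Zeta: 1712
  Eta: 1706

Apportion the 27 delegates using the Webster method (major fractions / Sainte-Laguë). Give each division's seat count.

Standard divisor 16448/27 ≈ 609.185; standard quotas: Alpha 5.767, Beta 2.927, Gamma 2.823, Delta 3.188, Epsilon 6.684, Zeta 2.810, Eta 2.800.
Rounding to the nearest integer gives 6, 3, 3, 3, 7, 3, 3 = 28 seats, so the divisor must be adjusted.
With modified divisor 630: modified quotas Alpha 5.576, Beta 2.830, Gamma 2.730, Delta 3.083, Epsilon 6.463, Zeta 2.717, Eta 2.708.
Rounding to the nearest integer: Alpha 6, Beta 3, Gamma 3, Delta 3, Epsilon 6, Zeta 3, Eta 3 (total 27).

Alpha: 6, Beta: 3, Gamma: 3, Delta: 3, Epsilon: 6, Zeta: 3, Eta: 3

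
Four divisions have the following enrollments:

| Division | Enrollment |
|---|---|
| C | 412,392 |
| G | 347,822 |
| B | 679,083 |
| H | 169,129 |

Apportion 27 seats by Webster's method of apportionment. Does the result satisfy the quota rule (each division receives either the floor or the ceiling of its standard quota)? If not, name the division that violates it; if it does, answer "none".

none

Standard quotas: C 6.923, G 5.839, B 11.399, H 2.839.
Webster allocation: C 7, G 6, B 11, H 3.
Every allocation lies between the lower and upper quota.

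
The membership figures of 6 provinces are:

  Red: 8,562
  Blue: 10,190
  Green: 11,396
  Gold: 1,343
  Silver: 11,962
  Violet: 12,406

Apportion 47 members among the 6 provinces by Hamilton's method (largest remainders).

Red: 7, Blue: 9, Green: 10, Gold: 1, Silver: 10, Violet: 10

Standard divisor: 55859 ÷ 47 ≈ 1188.489.
Standard quotas: Red 7.2041, Blue 8.5739, Green 9.5886, Gold 1.1300, Silver 10.0649, Violet 10.4385.
Lower quotas: Red 7, Blue 8, Green 9, Gold 1, Silver 10, Violet 10 (sum 45, leaving 2 seats).
Remainders in descending order: Green 0.5886, Blue 0.5739, Violet 0.4385, Red 0.2041, Gold 0.1300, Silver 0.0649.
The surplus seats go to Green, Blue.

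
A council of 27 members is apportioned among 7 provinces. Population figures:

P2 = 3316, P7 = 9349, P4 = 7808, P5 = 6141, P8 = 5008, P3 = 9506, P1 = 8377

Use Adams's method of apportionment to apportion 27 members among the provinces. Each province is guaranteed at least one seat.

P2=2; P7=5; P4=4; P5=3; P8=3; P3=5; P1=5

Standard divisor 49505/27 ≈ 1833.519; standard quotas: P2 1.809, P7 5.099, P4 4.258, P5 3.349, P8 2.731, P3 5.185, P1 4.569.
Rounding up gives 2, 6, 5, 4, 3, 6, 5 = 31 seats, so the divisor must be adjusted.
With modified divisor 2070: modified quotas P2 1.602, P7 4.516, P4 3.772, P5 2.967, P8 2.419, P3 4.592, P1 4.047.
Rounding up: P2 2, P7 5, P4 4, P5 3, P8 3, P3 5, P1 5 (total 27).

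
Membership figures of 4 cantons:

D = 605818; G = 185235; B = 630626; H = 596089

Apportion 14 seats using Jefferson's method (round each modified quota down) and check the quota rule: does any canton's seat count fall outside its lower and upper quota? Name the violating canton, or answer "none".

none

Standard quotas: D 4.203, G 1.285, B 4.376, H 4.136.
Jefferson allocation: D 4, G 1, B 5, H 4.
Every allocation lies between the lower and upper quota.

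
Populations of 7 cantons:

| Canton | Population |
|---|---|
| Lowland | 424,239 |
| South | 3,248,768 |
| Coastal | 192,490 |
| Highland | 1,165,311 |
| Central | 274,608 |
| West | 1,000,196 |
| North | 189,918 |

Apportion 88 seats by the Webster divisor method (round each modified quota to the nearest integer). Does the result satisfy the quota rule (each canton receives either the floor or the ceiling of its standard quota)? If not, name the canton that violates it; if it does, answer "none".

Standard quotas: Lowland 5.747, South 44.014, Coastal 2.608, Highland 15.787, Central 3.720, West 13.550, North 2.573.
Webster allocation: Lowland 6, South 43, Coastal 3, Highland 16, Central 4, West 13, North 3.
South has quota 44.014 (lower 44, upper 45) but receives 43 — outside the quota interval.

South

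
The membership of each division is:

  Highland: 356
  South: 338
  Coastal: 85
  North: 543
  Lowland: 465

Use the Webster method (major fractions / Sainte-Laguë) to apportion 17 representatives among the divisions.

Standard divisor 1787/17 ≈ 105.118; standard quotas: Highland 3.387, South 3.215, Coastal 0.809, North 5.166, Lowland 4.424.
Rounding to the nearest integer gives 3, 3, 1, 5, 4 = 16 seats, so the divisor must be adjusted.
With modified divisor 102.5: modified quotas Highland 3.473, South 3.298, Coastal 0.829, North 5.298, Lowland 4.537.
Rounding to the nearest integer: Highland 3, South 3, Coastal 1, North 5, Lowland 5 (total 17).

Highland=3, South=3, Coastal=1, North=5, Lowland=5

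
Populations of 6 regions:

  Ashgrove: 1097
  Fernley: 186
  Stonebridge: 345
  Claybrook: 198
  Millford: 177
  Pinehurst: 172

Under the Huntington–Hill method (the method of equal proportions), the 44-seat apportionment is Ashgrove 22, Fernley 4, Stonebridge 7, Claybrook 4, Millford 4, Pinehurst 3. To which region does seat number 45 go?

Priority for the next seat is population ÷ (√(s·(s+1))).
Priorities: Ashgrove 48.768, Fernley 41.591, Stonebridge 46.103, Claybrook 44.274, Millford 39.578, Pinehurst 49.652.
Highest priority: Pinehurst.

Pinehurst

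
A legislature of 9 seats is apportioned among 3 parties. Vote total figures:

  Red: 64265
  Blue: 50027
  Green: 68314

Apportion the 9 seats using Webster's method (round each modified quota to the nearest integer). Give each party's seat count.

Red=3; Blue=3; Green=3

Standard divisor 182606/9 ≈ 20289.556; standard quotas: Red 3.167, Blue 2.466, Green 3.367.
Rounding to the nearest integer gives 3, 2, 3 = 8 seats, so the divisor must be adjusted.
With modified divisor 19800: modified quotas Red 3.246, Blue 2.527, Green 3.450.
Rounding to the nearest integer: Red 3, Blue 3, Green 3 (total 9).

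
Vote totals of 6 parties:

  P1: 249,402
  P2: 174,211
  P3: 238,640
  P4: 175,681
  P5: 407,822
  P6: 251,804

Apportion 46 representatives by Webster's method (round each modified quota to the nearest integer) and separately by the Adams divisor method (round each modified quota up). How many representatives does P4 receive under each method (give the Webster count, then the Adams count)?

5 and 6

Webster: P1 8, P2 5, P3 7, P4 5, P5 13, P6 8.
Adams: P1 8, P2 5, P3 7, P4 6, P5 12, P6 8.
P4 gets 5 under Webster and 6 under Adams.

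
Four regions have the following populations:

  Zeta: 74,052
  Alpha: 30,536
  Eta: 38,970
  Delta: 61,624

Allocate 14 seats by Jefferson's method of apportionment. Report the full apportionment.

Standard divisor 205182/14 ≈ 14655.857; standard quotas: Zeta 5.053, Alpha 2.084, Eta 2.659, Delta 4.205.
Rounding down gives 5, 2, 2, 4 = 13 seats, so the divisor must be adjusted.
With modified divisor 12700: modified quotas Zeta 5.831, Alpha 2.404, Eta 3.069, Delta 4.852.
Rounding down: Zeta 5, Alpha 2, Eta 3, Delta 4 (total 14).

Zeta: 5; Alpha: 2; Eta: 3; Delta: 4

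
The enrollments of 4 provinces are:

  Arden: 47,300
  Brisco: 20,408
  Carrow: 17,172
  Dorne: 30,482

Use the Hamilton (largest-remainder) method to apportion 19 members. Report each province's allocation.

Total 115362; standard divisor 115362/19 ≈ 6071.684.
Standard quotas: Arden 7.7903, Brisco 3.3612, Carrow 2.8282, Dorne 5.0204.
Lower quotas: Arden 7, Brisco 3, Carrow 2, Dorne 5 (sum 17, leaving 2 seats).
Remainders in descending order: Carrow 0.8282, Arden 0.7903, Brisco 0.3612, Dorne 0.0204.
Largest remainders: Carrow, Arden receive the extra seats.

Arden: 8; Brisco: 3; Carrow: 3; Dorne: 5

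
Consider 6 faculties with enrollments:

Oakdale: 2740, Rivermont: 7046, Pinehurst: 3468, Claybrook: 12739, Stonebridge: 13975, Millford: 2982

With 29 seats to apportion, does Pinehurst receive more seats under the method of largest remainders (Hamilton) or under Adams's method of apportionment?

Adams

Hamilton: Oakdale 2, Rivermont 5, Pinehurst 2, Claybrook 9, Stonebridge 9, Millford 2.
Adams: Oakdale 2, Rivermont 5, Pinehurst 3, Claybrook 8, Stonebridge 9, Millford 2.
Pinehurst gets 2 under Hamilton and 3 under Adams.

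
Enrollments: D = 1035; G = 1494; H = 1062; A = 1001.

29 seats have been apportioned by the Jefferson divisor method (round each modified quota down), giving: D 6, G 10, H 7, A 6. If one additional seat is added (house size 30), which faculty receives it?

D

Priority for the next seat is population ÷ (current seats + 1).
Priorities: D 147.857, G 135.818, H 132.750, A 143.000.
Highest priority: D.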